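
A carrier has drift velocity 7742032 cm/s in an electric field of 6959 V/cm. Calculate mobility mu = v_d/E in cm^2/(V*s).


Step 1: mu = v_d / E
Step 2: mu = 7742032 / 6959
Step 3: mu = 1112.52 cm^2/(V*s)

1112.52


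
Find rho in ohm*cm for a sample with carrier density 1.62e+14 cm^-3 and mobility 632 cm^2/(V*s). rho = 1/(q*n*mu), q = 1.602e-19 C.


Step 1: sigma = q * n * mu = 1.602e-19 * 1.62e+14 * 632 = 1.64019e-02 S/cm
Step 2: rho = 1 / sigma = 1 / 1.64019e-02 = 60.97 ohm*cm

60.97


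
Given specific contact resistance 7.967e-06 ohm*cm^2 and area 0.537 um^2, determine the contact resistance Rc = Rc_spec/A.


Step 1: Convert area to cm^2: 0.537 um^2 = 5.3700e-09 cm^2
Step 2: Rc = Rc_spec / A = 7.967e-06 / 5.3700e-09
Step 3: Rc = 1.48e+03 ohms

1.48e+03


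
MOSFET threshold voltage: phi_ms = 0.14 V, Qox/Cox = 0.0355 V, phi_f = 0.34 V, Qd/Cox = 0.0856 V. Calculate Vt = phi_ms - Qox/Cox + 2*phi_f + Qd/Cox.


Step 1: Vt = phi_ms - Qox/Cox + 2*phi_f + Qd/Cox
Step 2: Vt = 0.14 - 0.0355 + 2*0.34 + 0.0856
Step 3: Vt = 0.14 - 0.0355 + 0.68 + 0.0856
Step 4: Vt = 0.8701 V

0.8701


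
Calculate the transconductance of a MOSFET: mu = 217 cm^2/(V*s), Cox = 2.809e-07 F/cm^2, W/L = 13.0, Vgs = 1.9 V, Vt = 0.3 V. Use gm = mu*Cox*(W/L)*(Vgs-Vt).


Step 1: Vov = Vgs - Vt = 1.9 - 0.3 = 1.6 V
Step 2: gm = mu * Cox * (W/L) * Vov
Step 3: gm = 217 * 2.809e-07 * 13.0 * 1.6 = 1.27e-03 S

1.27e-03


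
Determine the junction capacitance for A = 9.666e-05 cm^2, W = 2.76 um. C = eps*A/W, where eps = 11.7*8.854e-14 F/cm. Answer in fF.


Step 1: eps_Si = 11.7 * 8.854e-14 = 1.035918e-12 F/cm
Step 2: W in cm = 2.76 * 1e-4 = 2.76e-04 cm
Step 3: C = 1.035918e-12 * 9.666e-05 / 2.76e-04 = 3.627965e-13 F
Step 4: C = 362.8 fF

362.8


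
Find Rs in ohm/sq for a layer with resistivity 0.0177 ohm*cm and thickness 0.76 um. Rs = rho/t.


Step 1: Convert thickness to cm: t = 0.76 um = 7.6000e-05 cm
Step 2: Rs = rho / t = 0.0177 / 7.6000e-05
Step 3: Rs = 232.9 ohm/sq

232.9


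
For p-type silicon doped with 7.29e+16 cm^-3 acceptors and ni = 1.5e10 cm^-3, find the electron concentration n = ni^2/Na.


Step 1: Majority hole concentration p ≈ Na = 7.29e+16 cm^-3
Step 2: n = ni^2 / Na = (1.5e10)^2 / 7.29e+16
Step 3: n = 3.09e+03 cm^-3

3.09e+03


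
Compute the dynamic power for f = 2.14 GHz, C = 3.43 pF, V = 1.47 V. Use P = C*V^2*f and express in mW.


Step 1: V^2 = 1.47^2 = 2.1609 V^2
Step 2: P = C*V^2*f = 3.43e-12 F * 2.1609 * 2.14e9 Hz
Step 3: P = 1.586143818e-02 W
Step 4: P = 15.861 mW

15.861


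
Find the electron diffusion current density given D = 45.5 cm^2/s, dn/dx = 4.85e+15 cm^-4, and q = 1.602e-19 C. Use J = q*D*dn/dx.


Step 1: J = q * D * (dn/dx)
Step 2: J = 1.602e-19 * 45.5 * 4.85e+15
Step 3: J = 3.54e-02 A/cm^2

3.54e-02


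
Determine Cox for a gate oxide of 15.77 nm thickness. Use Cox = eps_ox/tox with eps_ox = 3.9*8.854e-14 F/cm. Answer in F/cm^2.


Step 1: eps_ox = 3.9 * 8.854e-14 = 3.45306e-13 F/cm
Step 2: tox in cm = 15.77 nm * 1e-7 = 1.5770e-06 cm
Step 3: Cox = 3.45306e-13 / 1.5770e-06 = 2.19e-07 F/cm^2

2.19e-07


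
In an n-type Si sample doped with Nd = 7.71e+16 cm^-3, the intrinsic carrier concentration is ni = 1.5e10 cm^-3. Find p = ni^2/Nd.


Step 1: Since Nd >> ni, n ≈ Nd = 7.71e+16 cm^-3
Step 2: p = ni^2 / n = (1.5e10)^2 / 7.71e+16
Step 3: p = 2.25e20 / 7.71e+16 = 2.92e+03 cm^-3

2.92e+03


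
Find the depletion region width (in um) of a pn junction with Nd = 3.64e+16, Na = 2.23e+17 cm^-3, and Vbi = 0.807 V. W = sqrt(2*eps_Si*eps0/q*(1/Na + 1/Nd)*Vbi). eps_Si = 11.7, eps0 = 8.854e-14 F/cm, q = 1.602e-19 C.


Step 1: 1/Na + 1/Nd = 1/2.23e+17 + 1/3.64e+16 = 3.19568e-17
Step 2: 2*eps*eps0/q = 2*11.7*8.854e-14/1.602e-19 = 1.293281e+07
Step 3: W^2 = 1.293281e+07 * 3.19568e-17 * 0.807 = 3.33526e-10
Step 4: W = sqrt(3.33526e-10) = 1.826e-05 cm = 0.1826 um

0.1826


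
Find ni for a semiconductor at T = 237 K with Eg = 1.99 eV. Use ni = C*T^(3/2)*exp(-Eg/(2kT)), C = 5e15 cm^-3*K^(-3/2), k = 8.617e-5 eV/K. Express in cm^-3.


Step 1: Compute kT = 8.617e-5 * 237 = 0.02042229 eV
Step 2: Exponent = -Eg/(2kT) = -1.99/(2*0.02042229) = -48.72127
Step 3: T^(3/2) = 237^1.5 = 3648.57
Step 4: ni = 5e15 * 3648.57 * exp(-48.72127) = 1.26e-02 cm^-3

1.26e-02


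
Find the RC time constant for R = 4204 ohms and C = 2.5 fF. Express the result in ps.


Step 1: tau = R * C
Step 2: tau = 4204 * 2.5 fF = 4204 * 2.5e-15 F
Step 3: tau = 1.051e-11 s = 10.51 ps

10.51


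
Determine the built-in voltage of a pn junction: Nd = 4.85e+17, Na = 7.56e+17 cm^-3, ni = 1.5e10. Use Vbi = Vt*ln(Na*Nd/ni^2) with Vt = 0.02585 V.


Step 1: Compute Na*Nd/ni^2 = 7.56e+17 * 4.85e+17 / (1.5e10)^2 = 1.6296e+15
Step 2: ln(1.6296e+15) = 35.0271
Step 3: Vbi = 0.02585 * 35.0271 = 0.905 V

0.905


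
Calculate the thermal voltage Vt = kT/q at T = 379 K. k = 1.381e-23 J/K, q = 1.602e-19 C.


Step 1: kT = 1.381e-23 * 379 = 5.23399e-21 J
Step 2: Vt = kT/q = 5.23399e-21 / 1.602e-19
Step 3: Vt = 0.03267 V

0.03267


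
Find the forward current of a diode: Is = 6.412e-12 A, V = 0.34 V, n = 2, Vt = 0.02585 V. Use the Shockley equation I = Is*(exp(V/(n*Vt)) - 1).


Step 1: V/(n*Vt) = 0.34/(2*0.02585) = 6.5764
Step 2: exp(6.5764) = 7.1795e+02
Step 3: I = 6.412e-12 * (7.1795e+02 - 1) = 4.60e-09 A

4.60e-09


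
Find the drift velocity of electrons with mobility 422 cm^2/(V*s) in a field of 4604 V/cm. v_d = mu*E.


Step 1: v_d = mu * E
Step 2: v_d = 422 * 4604 = 1942888
Step 3: v_d = 1.94e+06 cm/s

1.94e+06


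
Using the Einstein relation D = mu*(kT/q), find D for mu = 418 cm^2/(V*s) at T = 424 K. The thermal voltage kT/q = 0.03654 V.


Step 1: D = mu * (kT/q)
Step 2: D = 418 * 0.03654
Step 3: D = 15.27 cm^2/s

15.27


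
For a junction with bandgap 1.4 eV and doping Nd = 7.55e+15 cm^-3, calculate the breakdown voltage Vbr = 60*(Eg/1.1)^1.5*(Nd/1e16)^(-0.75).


Step 1: Eg/1.1 = 1.4/1.1 = 1.272727
Step 2: (Eg/1.1)^1.5 = 1.272727^1.5 = 1.435830
Step 3: (Nd/1e16)^(-0.75) = (0.755)^(-0.75) = 1.234638
Step 4: Vbr = 60 * 1.435830 * 1.234638 = 106.4 V

106.4


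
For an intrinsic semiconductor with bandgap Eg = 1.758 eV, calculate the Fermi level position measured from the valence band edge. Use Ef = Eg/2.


Step 1: For an intrinsic semiconductor, the Fermi level sits at midgap.
Step 2: Ef = Eg / 2 = 1.758 / 2 = 0.879 eV

0.879


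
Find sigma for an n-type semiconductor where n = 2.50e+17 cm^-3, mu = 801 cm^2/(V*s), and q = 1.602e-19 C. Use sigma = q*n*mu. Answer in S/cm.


Step 1: sigma = q * n * mu
Step 2: sigma = 1.602e-19 * 2.50e+17 * 801
Step 3: sigma = 3.208e+01 S/cm

3.208e+01


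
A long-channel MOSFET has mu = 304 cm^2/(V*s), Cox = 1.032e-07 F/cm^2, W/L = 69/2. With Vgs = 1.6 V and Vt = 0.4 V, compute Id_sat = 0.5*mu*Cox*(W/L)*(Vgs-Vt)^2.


Step 1: Overdrive voltage Vov = Vgs - Vt = 1.6 - 0.4 = 1.2 V
Step 2: W/L = 69/2 = 34.5
Step 3: Id = 0.5 * 304 * 1.032e-07 * 34.5 * 1.2^2
Step 4: Id = 7.79e-04 A

7.79e-04


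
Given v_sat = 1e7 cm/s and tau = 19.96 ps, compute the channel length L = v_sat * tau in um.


Step 1: tau in seconds = 19.96 ps * 1e-12 = 1.9960e-11 s
Step 2: L = v_sat * tau = 1e7 * 1.9960e-11 = 1.9960e-04 cm
Step 3: L in um = 1.9960e-04 * 1e4 = 1.996 um

1.996


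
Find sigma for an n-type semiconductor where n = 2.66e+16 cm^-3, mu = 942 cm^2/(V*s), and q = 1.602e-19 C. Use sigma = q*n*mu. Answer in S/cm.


Step 1: sigma = q * n * mu
Step 2: sigma = 1.602e-19 * 2.66e+16 * 942
Step 3: sigma = 4.014e+00 S/cm

4.014e+00


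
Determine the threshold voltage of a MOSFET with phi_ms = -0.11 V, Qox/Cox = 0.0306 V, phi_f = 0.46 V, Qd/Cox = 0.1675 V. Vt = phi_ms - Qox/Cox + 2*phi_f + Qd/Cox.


Step 1: Vt = phi_ms - Qox/Cox + 2*phi_f + Qd/Cox
Step 2: Vt = -0.11 - 0.0306 + 2*0.46 + 0.1675
Step 3: Vt = -0.11 - 0.0306 + 0.92 + 0.1675
Step 4: Vt = 0.9469 V

0.9469


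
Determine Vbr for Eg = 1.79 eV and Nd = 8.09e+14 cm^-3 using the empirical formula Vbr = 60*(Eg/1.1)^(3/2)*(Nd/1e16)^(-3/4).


Step 1: Eg/1.1 = 1.79/1.1 = 1.627273
Step 2: (Eg/1.1)^1.5 = 1.627273^1.5 = 2.075824
Step 3: (Nd/1e16)^(-0.75) = (0.0809)^(-0.75) = 6.592325
Step 4: Vbr = 60 * 2.075824 * 6.592325 = 821.1 V

821.1


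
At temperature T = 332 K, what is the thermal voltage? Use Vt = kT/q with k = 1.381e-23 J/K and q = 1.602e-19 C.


Step 1: kT = 1.381e-23 * 332 = 4.58492e-21 J
Step 2: Vt = kT/q = 4.58492e-21 / 1.602e-19
Step 3: Vt = 0.02862 V

0.02862


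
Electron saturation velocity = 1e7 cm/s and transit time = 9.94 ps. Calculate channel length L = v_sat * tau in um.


Step 1: tau in seconds = 9.94 ps * 1e-12 = 9.9400e-12 s
Step 2: L = v_sat * tau = 1e7 * 9.9400e-12 = 9.9400e-05 cm
Step 3: L in um = 9.9400e-05 * 1e4 = 0.994 um

0.994


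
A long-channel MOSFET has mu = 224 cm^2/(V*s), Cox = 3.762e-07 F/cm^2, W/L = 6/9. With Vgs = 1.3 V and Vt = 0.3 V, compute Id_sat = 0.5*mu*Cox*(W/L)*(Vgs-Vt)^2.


Step 1: Overdrive voltage Vov = Vgs - Vt = 1.3 - 0.3 = 1.0 V
Step 2: W/L = 6/9 = 0.666667
Step 3: Id = 0.5 * 224 * 3.762e-07 * 0.666667 * 1.0^2
Step 4: Id = 2.81e-05 A

2.81e-05


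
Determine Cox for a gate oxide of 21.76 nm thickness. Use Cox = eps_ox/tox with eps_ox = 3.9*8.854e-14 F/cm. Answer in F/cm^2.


Step 1: eps_ox = 3.9 * 8.854e-14 = 3.45306e-13 F/cm
Step 2: tox in cm = 21.76 nm * 1e-7 = 2.1760e-06 cm
Step 3: Cox = 3.45306e-13 / 2.1760e-06 = 1.59e-07 F/cm^2

1.59e-07


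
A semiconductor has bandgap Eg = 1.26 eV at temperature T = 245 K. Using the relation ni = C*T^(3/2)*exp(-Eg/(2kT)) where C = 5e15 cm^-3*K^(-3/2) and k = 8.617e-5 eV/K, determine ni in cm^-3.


Step 1: Compute kT = 8.617e-5 * 245 = 0.02111165 eV
Step 2: Exponent = -Eg/(2kT) = -1.26/(2*0.02111165) = -29.84134
Step 3: T^(3/2) = 245^1.5 = 3834.86
Step 4: ni = 5e15 * 3834.86 * exp(-29.84134) = 2.10e+06 cm^-3

2.10e+06


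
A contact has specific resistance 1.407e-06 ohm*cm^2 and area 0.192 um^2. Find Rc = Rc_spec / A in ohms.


Step 1: Convert area to cm^2: 0.192 um^2 = 1.9200e-09 cm^2
Step 2: Rc = Rc_spec / A = 1.407e-06 / 1.9200e-09
Step 3: Rc = 7.33e+02 ohms

7.33e+02


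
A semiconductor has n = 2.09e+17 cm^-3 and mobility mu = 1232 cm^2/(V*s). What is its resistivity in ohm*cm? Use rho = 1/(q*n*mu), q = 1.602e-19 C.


Step 1: sigma = q * n * mu = 1.602e-19 * 2.09e+17 * 1232 = 4.12496e+01 S/cm
Step 2: rho = 1 / sigma = 1 / 4.12496e+01 = 0.02424 ohm*cm

0.02424


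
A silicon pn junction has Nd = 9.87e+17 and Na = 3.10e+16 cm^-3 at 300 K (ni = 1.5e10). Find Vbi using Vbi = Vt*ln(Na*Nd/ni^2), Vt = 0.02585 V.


Step 1: Compute Na*Nd/ni^2 = 3.10e+16 * 9.87e+17 / (1.5e10)^2 = 1.3599e+14
Step 2: ln(1.3599e+14) = 32.5436
Step 3: Vbi = 0.02585 * 32.5436 = 0.841 V

0.841


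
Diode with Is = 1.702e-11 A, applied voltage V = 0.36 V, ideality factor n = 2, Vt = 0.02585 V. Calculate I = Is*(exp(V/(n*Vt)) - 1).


Step 1: V/(n*Vt) = 0.36/(2*0.02585) = 6.9632
Step 2: exp(6.9632) = 1.0570e+03
Step 3: I = 1.702e-11 * (1.0570e+03 - 1) = 1.80e-08 A

1.80e-08


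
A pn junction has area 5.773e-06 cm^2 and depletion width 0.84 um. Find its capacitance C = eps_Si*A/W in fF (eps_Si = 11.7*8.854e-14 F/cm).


Step 1: eps_Si = 11.7 * 8.854e-14 = 1.035918e-12 F/cm
Step 2: W in cm = 0.84 * 1e-4 = 8.40e-05 cm
Step 3: C = 1.035918e-12 * 5.773e-06 / 8.40e-05 = 7.119470e-14 F
Step 4: C = 71.19 fF

71.19


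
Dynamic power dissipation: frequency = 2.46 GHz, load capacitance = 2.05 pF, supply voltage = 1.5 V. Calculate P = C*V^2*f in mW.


Step 1: V^2 = 1.5^2 = 2.25 V^2
Step 2: P = C*V^2*f = 2.05e-12 F * 2.25 * 2.46e9 Hz
Step 3: P = 1.134675e-02 W
Step 4: P = 11.347 mW

11.347


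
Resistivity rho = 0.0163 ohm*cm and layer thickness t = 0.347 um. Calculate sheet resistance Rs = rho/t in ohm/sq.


Step 1: Convert thickness to cm: t = 0.347 um = 3.4700e-05 cm
Step 2: Rs = rho / t = 0.0163 / 3.4700e-05
Step 3: Rs = 469.7 ohm/sq

469.7


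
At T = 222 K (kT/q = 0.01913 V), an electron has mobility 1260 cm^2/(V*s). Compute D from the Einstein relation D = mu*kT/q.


Step 1: D = mu * (kT/q)
Step 2: D = 1260 * 0.01913
Step 3: D = 24.1 cm^2/s

24.1


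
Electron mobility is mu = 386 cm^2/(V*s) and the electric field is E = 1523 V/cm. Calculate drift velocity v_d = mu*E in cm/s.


Step 1: v_d = mu * E
Step 2: v_d = 386 * 1523 = 587878
Step 3: v_d = 5.88e+05 cm/s

5.88e+05


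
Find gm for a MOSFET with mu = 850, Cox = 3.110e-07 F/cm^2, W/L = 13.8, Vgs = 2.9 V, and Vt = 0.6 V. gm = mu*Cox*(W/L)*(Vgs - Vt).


Step 1: Vov = Vgs - Vt = 2.9 - 0.6 = 2.3 V
Step 2: gm = mu * Cox * (W/L) * Vov
Step 3: gm = 850 * 3.110e-07 * 13.8 * 2.3 = 8.39e-03 S

8.39e-03


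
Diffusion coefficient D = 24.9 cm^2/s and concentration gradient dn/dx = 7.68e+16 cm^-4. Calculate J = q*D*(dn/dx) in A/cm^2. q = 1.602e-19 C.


Step 1: J = q * D * (dn/dx)
Step 2: J = 1.602e-19 * 24.9 * 7.68e+16
Step 3: J = 3.06e-01 A/cm^2

3.06e-01


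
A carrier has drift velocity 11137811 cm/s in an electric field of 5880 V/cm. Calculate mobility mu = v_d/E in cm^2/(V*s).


Step 1: mu = v_d / E
Step 2: mu = 11137811 / 5880
Step 3: mu = 1894.19 cm^2/(V*s)

1894.19


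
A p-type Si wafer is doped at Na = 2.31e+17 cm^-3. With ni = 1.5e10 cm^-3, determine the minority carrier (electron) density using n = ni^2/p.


Step 1: Majority hole concentration p ≈ Na = 2.31e+17 cm^-3
Step 2: n = ni^2 / Na = (1.5e10)^2 / 2.31e+17
Step 3: n = 9.74e+02 cm^-3

9.74e+02


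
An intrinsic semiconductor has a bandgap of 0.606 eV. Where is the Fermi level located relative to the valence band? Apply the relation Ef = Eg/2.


Step 1: For an intrinsic semiconductor, the Fermi level sits at midgap.
Step 2: Ef = Eg / 2 = 0.606 / 2 = 0.303 eV

0.303


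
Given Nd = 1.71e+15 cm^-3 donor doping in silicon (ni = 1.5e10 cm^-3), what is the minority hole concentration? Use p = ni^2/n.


Step 1: Since Nd >> ni, n ≈ Nd = 1.71e+15 cm^-3
Step 2: p = ni^2 / n = (1.5e10)^2 / 1.71e+15
Step 3: p = 2.25e20 / 1.71e+15 = 1.32e+05 cm^-3

1.32e+05


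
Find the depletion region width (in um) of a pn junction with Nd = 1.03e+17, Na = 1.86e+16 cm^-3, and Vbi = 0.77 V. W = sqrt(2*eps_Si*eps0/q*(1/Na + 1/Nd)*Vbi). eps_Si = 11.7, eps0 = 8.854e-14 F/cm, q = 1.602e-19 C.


Step 1: 1/Na + 1/Nd = 1/1.86e+16 + 1/1.03e+17 = 6.34722e-17
Step 2: 2*eps*eps0/q = 2*11.7*8.854e-14/1.602e-19 = 1.293281e+07
Step 3: W^2 = 1.293281e+07 * 6.34722e-17 * 0.77 = 6.32073e-10
Step 4: W = sqrt(6.32073e-10) = 2.514e-05 cm = 0.2514 um

0.2514


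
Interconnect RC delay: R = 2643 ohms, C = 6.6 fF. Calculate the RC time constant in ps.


Step 1: tau = R * C
Step 2: tau = 2643 * 6.6 fF = 2643 * 6.6e-15 F
Step 3: tau = 1.74438e-11 s = 17.4438 ps

17.4438


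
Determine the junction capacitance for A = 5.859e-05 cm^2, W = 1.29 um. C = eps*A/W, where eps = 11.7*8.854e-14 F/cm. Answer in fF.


Step 1: eps_Si = 11.7 * 8.854e-14 = 1.035918e-12 F/cm
Step 2: W in cm = 1.29 * 1e-4 = 1.29e-04 cm
Step 3: C = 1.035918e-12 * 5.859e-05 / 1.29e-04 = 4.704995e-13 F
Step 4: C = 470.5 fF

470.5


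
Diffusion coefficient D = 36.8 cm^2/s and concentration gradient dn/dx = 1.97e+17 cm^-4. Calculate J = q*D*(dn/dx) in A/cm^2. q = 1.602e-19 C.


Step 1: J = q * D * (dn/dx)
Step 2: J = 1.602e-19 * 36.8 * 1.97e+17
Step 3: J = 1.16e+00 A/cm^2

1.16e+00


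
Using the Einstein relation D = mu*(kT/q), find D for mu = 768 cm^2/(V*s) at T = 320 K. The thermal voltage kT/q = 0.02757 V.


Step 1: D = mu * (kT/q)
Step 2: D = 768 * 0.02757
Step 3: D = 21.17 cm^2/s

21.17


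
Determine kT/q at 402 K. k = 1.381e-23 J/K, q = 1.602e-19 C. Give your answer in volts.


Step 1: kT = 1.381e-23 * 402 = 5.55162e-21 J
Step 2: Vt = kT/q = 5.55162e-21 / 1.602e-19
Step 3: Vt = 0.03465 V

0.03465


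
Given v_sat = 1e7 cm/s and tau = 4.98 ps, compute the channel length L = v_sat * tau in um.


Step 1: tau in seconds = 4.98 ps * 1e-12 = 4.9800e-12 s
Step 2: L = v_sat * tau = 1e7 * 4.9800e-12 = 4.9800e-05 cm
Step 3: L in um = 4.9800e-05 * 1e4 = 0.498 um

0.498


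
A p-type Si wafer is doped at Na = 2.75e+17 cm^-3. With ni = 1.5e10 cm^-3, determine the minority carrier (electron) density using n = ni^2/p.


Step 1: Majority hole concentration p ≈ Na = 2.75e+17 cm^-3
Step 2: n = ni^2 / Na = (1.5e10)^2 / 2.75e+17
Step 3: n = 8.18e+02 cm^-3

8.18e+02


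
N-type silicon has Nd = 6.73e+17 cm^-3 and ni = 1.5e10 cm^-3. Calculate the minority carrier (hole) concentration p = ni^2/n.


Step 1: Since Nd >> ni, n ≈ Nd = 6.73e+17 cm^-3
Step 2: p = ni^2 / n = (1.5e10)^2 / 6.73e+17
Step 3: p = 2.25e20 / 6.73e+17 = 3.34e+02 cm^-3

3.34e+02


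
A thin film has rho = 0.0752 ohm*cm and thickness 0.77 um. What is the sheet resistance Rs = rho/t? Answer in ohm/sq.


Step 1: Convert thickness to cm: t = 0.77 um = 7.7000e-05 cm
Step 2: Rs = rho / t = 0.0752 / 7.7000e-05
Step 3: Rs = 976.6 ohm/sq

976.6


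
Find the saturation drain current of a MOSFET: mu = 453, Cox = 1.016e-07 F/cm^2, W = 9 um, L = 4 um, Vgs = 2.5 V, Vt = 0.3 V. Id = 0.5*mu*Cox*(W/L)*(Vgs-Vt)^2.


Step 1: Overdrive voltage Vov = Vgs - Vt = 2.5 - 0.3 = 2.2 V
Step 2: W/L = 9/4 = 2.25
Step 3: Id = 0.5 * 453 * 1.016e-07 * 2.25 * 2.2^2
Step 4: Id = 2.51e-04 A

2.51e-04


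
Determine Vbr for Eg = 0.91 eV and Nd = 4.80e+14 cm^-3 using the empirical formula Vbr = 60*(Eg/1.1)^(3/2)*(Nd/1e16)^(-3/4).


Step 1: Eg/1.1 = 0.91/1.1 = 0.827273
Step 2: (Eg/1.1)^1.5 = 0.827273^1.5 = 0.752442
Step 3: (Nd/1e16)^(-0.75) = (0.048)^(-0.75) = 9.751447
Step 4: Vbr = 60 * 0.752442 * 9.751447 = 440.2 V

440.2


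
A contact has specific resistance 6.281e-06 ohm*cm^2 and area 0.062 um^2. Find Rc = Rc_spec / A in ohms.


Step 1: Convert area to cm^2: 0.062 um^2 = 6.2000e-10 cm^2
Step 2: Rc = Rc_spec / A = 6.281e-06 / 6.2000e-10
Step 3: Rc = 1.01e+04 ohms

1.01e+04


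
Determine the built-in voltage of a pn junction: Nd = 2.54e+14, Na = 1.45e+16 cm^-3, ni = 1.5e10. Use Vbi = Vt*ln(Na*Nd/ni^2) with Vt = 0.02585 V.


Step 1: Compute Na*Nd/ni^2 = 1.45e+16 * 2.54e+14 / (1.5e10)^2 = 1.6369e+10
Step 2: ln(1.6369e+10) = 23.5187
Step 3: Vbi = 0.02585 * 23.5187 = 0.608 V

0.608


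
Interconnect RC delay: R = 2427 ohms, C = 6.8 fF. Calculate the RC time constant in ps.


Step 1: tau = R * C
Step 2: tau = 2427 * 6.8 fF = 2427 * 6.8e-15 F
Step 3: tau = 1.65036e-11 s = 16.5036 ps

16.5036


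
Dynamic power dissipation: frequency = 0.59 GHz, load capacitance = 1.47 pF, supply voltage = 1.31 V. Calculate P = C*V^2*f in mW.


Step 1: V^2 = 1.31^2 = 1.7161 V^2
Step 2: P = C*V^2*f = 1.47e-12 F * 1.7161 * 0.59e9 Hz
Step 3: P = 1.48837353e-03 W
Step 4: P = 1.488 mW

1.488


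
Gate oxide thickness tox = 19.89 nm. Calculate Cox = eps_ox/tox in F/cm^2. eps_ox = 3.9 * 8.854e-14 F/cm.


Step 1: eps_ox = 3.9 * 8.854e-14 = 3.45306e-13 F/cm
Step 2: tox in cm = 19.89 nm * 1e-7 = 1.9890e-06 cm
Step 3: Cox = 3.45306e-13 / 1.9890e-06 = 1.74e-07 F/cm^2

1.74e-07


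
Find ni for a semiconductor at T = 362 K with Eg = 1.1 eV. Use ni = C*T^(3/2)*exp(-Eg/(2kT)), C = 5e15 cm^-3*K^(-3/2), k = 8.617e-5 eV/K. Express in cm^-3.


Step 1: Compute kT = 8.617e-5 * 362 = 0.03119354 eV
Step 2: Exponent = -Eg/(2kT) = -1.1/(2*0.03119354) = -17.63186
Step 3: T^(3/2) = 362^1.5 = 6887.52
Step 4: ni = 5e15 * 6887.52 * exp(-17.63186) = 7.58e+11 cm^-3

7.58e+11


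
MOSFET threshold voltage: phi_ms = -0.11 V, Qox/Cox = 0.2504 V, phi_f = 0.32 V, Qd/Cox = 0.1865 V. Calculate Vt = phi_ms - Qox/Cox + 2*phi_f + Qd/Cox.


Step 1: Vt = phi_ms - Qox/Cox + 2*phi_f + Qd/Cox
Step 2: Vt = -0.11 - 0.2504 + 2*0.32 + 0.1865
Step 3: Vt = -0.11 - 0.2504 + 0.64 + 0.1865
Step 4: Vt = 0.4661 V

0.4661


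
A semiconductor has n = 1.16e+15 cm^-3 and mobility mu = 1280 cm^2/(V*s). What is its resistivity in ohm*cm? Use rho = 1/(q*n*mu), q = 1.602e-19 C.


Step 1: sigma = q * n * mu = 1.602e-19 * 1.16e+15 * 1280 = 2.37865e-01 S/cm
Step 2: rho = 1 / sigma = 1 / 2.37865e-01 = 4.204 ohm*cm

4.204


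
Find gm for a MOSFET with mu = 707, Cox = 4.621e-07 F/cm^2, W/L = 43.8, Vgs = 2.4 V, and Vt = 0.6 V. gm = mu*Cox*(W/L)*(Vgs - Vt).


Step 1: Vov = Vgs - Vt = 2.4 - 0.6 = 1.8 V
Step 2: gm = mu * Cox * (W/L) * Vov
Step 3: gm = 707 * 4.621e-07 * 43.8 * 1.8 = 2.58e-02 S

2.58e-02


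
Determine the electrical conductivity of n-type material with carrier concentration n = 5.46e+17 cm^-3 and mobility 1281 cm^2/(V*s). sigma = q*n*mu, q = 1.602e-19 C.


Step 1: sigma = q * n * mu
Step 2: sigma = 1.602e-19 * 5.46e+17 * 1281
Step 3: sigma = 1.120e+02 S/cm

1.120e+02


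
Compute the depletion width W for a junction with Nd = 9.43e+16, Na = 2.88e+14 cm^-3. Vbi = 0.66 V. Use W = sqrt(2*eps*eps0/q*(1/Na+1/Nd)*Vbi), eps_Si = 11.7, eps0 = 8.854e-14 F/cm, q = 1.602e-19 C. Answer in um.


Step 1: 1/Na + 1/Nd = 1/2.88e+14 + 1/9.43e+16 = 3.48283e-15
Step 2: 2*eps*eps0/q = 2*11.7*8.854e-14/1.602e-19 = 1.293281e+07
Step 3: W^2 = 1.293281e+07 * 3.48283e-15 * 0.66 = 2.97282e-08
Step 4: W = sqrt(2.97282e-08) = 1.724e-04 cm = 1.724 um

1.724


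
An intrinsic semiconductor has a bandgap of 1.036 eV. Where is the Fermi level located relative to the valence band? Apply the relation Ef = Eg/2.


Step 1: For an intrinsic semiconductor, the Fermi level sits at midgap.
Step 2: Ef = Eg / 2 = 1.036 / 2 = 0.518 eV

0.518


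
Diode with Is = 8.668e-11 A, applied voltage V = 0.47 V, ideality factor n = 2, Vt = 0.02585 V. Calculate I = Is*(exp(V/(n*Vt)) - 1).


Step 1: V/(n*Vt) = 0.47/(2*0.02585) = 9.0909
Step 2: exp(9.0909) = 8.8742e+03
Step 3: I = 8.668e-11 * (8.8742e+03 - 1) = 7.69e-07 A

7.69e-07


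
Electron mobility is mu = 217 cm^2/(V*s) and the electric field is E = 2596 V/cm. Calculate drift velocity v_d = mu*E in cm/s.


Step 1: v_d = mu * E
Step 2: v_d = 217 * 2596 = 563332
Step 3: v_d = 5.63e+05 cm/s

5.63e+05


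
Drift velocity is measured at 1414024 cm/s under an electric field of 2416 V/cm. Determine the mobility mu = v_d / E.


Step 1: mu = v_d / E
Step 2: mu = 1414024 / 2416
Step 3: mu = 585.27 cm^2/(V*s)

585.27


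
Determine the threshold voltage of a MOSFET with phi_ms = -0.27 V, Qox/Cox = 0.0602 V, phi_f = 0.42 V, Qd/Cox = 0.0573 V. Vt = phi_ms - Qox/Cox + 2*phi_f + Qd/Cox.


Step 1: Vt = phi_ms - Qox/Cox + 2*phi_f + Qd/Cox
Step 2: Vt = -0.27 - 0.0602 + 2*0.42 + 0.0573
Step 3: Vt = -0.27 - 0.0602 + 0.84 + 0.0573
Step 4: Vt = 0.5671 V

0.5671


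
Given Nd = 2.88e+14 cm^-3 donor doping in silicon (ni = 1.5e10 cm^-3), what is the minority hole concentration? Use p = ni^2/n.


Step 1: Since Nd >> ni, n ≈ Nd = 2.88e+14 cm^-3
Step 2: p = ni^2 / n = (1.5e10)^2 / 2.88e+14
Step 3: p = 2.25e20 / 2.88e+14 = 7.81e+05 cm^-3

7.81e+05


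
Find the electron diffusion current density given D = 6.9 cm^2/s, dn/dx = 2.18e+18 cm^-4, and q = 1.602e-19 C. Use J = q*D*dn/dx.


Step 1: J = q * D * (dn/dx)
Step 2: J = 1.602e-19 * 6.9 * 2.18e+18
Step 3: J = 2.41e+00 A/cm^2

2.41e+00


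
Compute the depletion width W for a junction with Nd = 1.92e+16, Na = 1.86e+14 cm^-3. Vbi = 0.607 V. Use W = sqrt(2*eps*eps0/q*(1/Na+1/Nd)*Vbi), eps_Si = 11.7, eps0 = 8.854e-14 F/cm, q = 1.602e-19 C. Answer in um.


Step 1: 1/Na + 1/Nd = 1/1.86e+14 + 1/1.92e+16 = 5.42843e-15
Step 2: 2*eps*eps0/q = 2*11.7*8.854e-14/1.602e-19 = 1.293281e+07
Step 3: W^2 = 1.293281e+07 * 5.42843e-15 * 0.607 = 4.26143e-08
Step 4: W = sqrt(4.26143e-08) = 2.064e-04 cm = 2.064 um

2.064


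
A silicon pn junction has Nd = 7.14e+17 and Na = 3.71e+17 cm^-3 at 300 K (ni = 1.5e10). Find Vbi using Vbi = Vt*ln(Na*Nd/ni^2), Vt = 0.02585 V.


Step 1: Compute Na*Nd/ni^2 = 3.71e+17 * 7.14e+17 / (1.5e10)^2 = 1.1773e+15
Step 2: ln(1.1773e+15) = 34.7020
Step 3: Vbi = 0.02585 * 34.7020 = 0.897 V

0.897


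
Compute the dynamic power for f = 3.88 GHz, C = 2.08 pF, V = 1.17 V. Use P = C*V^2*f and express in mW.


Step 1: V^2 = 1.17^2 = 1.3689 V^2
Step 2: P = C*V^2*f = 2.08e-12 F * 1.3689 * 3.88e9 Hz
Step 3: P = 1.104757056e-02 W
Step 4: P = 11.048 mW

11.048


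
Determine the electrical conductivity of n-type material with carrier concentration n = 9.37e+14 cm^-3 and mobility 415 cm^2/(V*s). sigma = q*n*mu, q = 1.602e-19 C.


Step 1: sigma = q * n * mu
Step 2: sigma = 1.602e-19 * 9.37e+14 * 415
Step 3: sigma = 6.229e-02 S/cm

6.229e-02


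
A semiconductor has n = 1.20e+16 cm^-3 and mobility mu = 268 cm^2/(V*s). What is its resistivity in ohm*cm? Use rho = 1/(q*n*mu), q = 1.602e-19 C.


Step 1: sigma = q * n * mu = 1.602e-19 * 1.20e+16 * 268 = 5.15203e-01 S/cm
Step 2: rho = 1 / sigma = 1 / 5.15203e-01 = 1.941 ohm*cm

1.941


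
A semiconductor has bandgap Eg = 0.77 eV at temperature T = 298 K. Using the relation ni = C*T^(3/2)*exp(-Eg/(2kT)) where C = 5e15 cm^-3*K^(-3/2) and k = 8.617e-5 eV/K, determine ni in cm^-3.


Step 1: Compute kT = 8.617e-5 * 298 = 0.02567866 eV
Step 2: Exponent = -Eg/(2kT) = -0.77/(2*0.02567866) = -14.99299
Step 3: T^(3/2) = 298^1.5 = 5144.28
Step 4: ni = 5e15 * 5144.28 * exp(-14.99299) = 7.92e+12 cm^-3

7.92e+12


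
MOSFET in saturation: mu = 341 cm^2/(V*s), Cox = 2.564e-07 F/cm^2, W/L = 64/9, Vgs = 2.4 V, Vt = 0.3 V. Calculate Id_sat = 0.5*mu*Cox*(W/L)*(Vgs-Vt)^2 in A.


Step 1: Overdrive voltage Vov = Vgs - Vt = 2.4 - 0.3 = 2.1 V
Step 2: W/L = 64/9 = 7.11111
Step 3: Id = 0.5 * 341 * 2.564e-07 * 7.11111 * 2.1^2
Step 4: Id = 1.37e-03 A

1.37e-03


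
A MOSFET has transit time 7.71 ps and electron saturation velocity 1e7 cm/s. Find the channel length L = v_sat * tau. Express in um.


Step 1: tau in seconds = 7.71 ps * 1e-12 = 7.7100e-12 s
Step 2: L = v_sat * tau = 1e7 * 7.7100e-12 = 7.7100e-05 cm
Step 3: L in um = 7.7100e-05 * 1e4 = 0.771 um

0.771


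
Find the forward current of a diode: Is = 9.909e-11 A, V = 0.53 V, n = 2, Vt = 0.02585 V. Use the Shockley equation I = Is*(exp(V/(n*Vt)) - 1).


Step 1: V/(n*Vt) = 0.53/(2*0.02585) = 10.2515
Step 2: exp(10.2515) = 2.8325e+04
Step 3: I = 9.909e-11 * (2.8325e+04 - 1) = 2.81e-06 A

2.81e-06


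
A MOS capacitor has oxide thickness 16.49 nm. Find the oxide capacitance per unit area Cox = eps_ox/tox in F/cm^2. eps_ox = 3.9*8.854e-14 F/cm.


Step 1: eps_ox = 3.9 * 8.854e-14 = 3.45306e-13 F/cm
Step 2: tox in cm = 16.49 nm * 1e-7 = 1.6490e-06 cm
Step 3: Cox = 3.45306e-13 / 1.6490e-06 = 2.09e-07 F/cm^2

2.09e-07


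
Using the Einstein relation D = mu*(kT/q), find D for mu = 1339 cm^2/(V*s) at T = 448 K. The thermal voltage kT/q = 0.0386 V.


Step 1: D = mu * (kT/q)
Step 2: D = 1339 * 0.0386
Step 3: D = 51.69 cm^2/s

51.69


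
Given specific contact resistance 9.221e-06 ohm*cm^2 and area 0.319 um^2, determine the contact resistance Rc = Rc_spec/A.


Step 1: Convert area to cm^2: 0.319 um^2 = 3.1900e-09 cm^2
Step 2: Rc = Rc_spec / A = 9.221e-06 / 3.1900e-09
Step 3: Rc = 2.89e+03 ohms

2.89e+03


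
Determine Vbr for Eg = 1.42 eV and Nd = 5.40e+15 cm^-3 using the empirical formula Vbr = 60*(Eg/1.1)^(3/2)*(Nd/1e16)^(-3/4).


Step 1: Eg/1.1 = 1.42/1.1 = 1.290909
Step 2: (Eg/1.1)^1.5 = 1.290909^1.5 = 1.466707
Step 3: (Nd/1e16)^(-0.75) = (0.54)^(-0.75) = 1.587467
Step 4: Vbr = 60 * 1.466707 * 1.587467 = 139.7 V

139.7


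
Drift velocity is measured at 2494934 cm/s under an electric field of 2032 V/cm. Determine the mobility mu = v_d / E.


Step 1: mu = v_d / E
Step 2: mu = 2494934 / 2032
Step 3: mu = 1227.82 cm^2/(V*s)

1227.82


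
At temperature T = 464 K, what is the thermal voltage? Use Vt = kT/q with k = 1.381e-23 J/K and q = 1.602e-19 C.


Step 1: kT = 1.381e-23 * 464 = 6.40784e-21 J
Step 2: Vt = kT/q = 6.40784e-21 / 1.602e-19
Step 3: Vt = 0.04 V

0.04


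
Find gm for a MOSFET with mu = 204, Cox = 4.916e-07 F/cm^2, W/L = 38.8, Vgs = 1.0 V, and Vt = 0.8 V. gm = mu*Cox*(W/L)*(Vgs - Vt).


Step 1: Vov = Vgs - Vt = 1.0 - 0.8 = 0.2 V
Step 2: gm = mu * Cox * (W/L) * Vov
Step 3: gm = 204 * 4.916e-07 * 38.8 * 0.2 = 7.78e-04 S

7.78e-04


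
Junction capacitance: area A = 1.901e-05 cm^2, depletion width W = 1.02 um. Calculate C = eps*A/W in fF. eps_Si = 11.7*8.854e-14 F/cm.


Step 1: eps_Si = 11.7 * 8.854e-14 = 1.035918e-12 F/cm
Step 2: W in cm = 1.02 * 1e-4 = 1.02e-04 cm
Step 3: C = 1.035918e-12 * 1.901e-05 / 1.02e-04 = 1.930667e-13 F
Step 4: C = 193.07 fF

193.07


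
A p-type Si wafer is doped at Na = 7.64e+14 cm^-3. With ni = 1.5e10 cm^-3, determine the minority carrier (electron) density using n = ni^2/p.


Step 1: Majority hole concentration p ≈ Na = 7.64e+14 cm^-3
Step 2: n = ni^2 / Na = (1.5e10)^2 / 7.64e+14
Step 3: n = 2.95e+05 cm^-3

2.95e+05


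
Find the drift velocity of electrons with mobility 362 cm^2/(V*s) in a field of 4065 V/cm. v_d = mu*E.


Step 1: v_d = mu * E
Step 2: v_d = 362 * 4065 = 1471530
Step 3: v_d = 1.47e+06 cm/s

1.47e+06


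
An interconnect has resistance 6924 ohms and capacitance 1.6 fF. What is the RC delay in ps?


Step 1: tau = R * C
Step 2: tau = 6924 * 1.6 fF = 6924 * 1.6e-15 F
Step 3: tau = 1.10784e-11 s = 11.0784 ps

11.0784


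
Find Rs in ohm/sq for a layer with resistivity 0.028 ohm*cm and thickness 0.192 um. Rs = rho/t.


Step 1: Convert thickness to cm: t = 0.192 um = 1.9200e-05 cm
Step 2: Rs = rho / t = 0.028 / 1.9200e-05
Step 3: Rs = 1458.3 ohm/sq

1458.3


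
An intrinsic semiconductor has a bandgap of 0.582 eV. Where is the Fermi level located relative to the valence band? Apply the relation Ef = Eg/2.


Step 1: For an intrinsic semiconductor, the Fermi level sits at midgap.
Step 2: Ef = Eg / 2 = 0.582 / 2 = 0.291 eV

0.291


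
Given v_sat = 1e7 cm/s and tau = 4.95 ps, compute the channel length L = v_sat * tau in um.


Step 1: tau in seconds = 4.95 ps * 1e-12 = 4.9500e-12 s
Step 2: L = v_sat * tau = 1e7 * 4.9500e-12 = 4.9500e-05 cm
Step 3: L in um = 4.9500e-05 * 1e4 = 0.495 um

0.495


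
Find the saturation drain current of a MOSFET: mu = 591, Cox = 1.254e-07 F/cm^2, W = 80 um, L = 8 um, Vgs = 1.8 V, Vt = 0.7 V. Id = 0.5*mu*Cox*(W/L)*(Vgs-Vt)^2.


Step 1: Overdrive voltage Vov = Vgs - Vt = 1.8 - 0.7 = 1.1 V
Step 2: W/L = 80/8 = 10
Step 3: Id = 0.5 * 591 * 1.254e-07 * 10 * 1.1^2
Step 4: Id = 4.48e-04 A

4.48e-04


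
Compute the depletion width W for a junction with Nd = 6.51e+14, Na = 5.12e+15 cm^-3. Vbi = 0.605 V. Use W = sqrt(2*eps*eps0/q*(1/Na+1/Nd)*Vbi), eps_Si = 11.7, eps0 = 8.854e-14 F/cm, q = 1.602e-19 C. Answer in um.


Step 1: 1/Na + 1/Nd = 1/5.12e+15 + 1/6.51e+14 = 1.73141e-15
Step 2: 2*eps*eps0/q = 2*11.7*8.854e-14/1.602e-19 = 1.293281e+07
Step 3: W^2 = 1.293281e+07 * 1.73141e-15 * 0.605 = 1.35472e-08
Step 4: W = sqrt(1.35472e-08) = 1.164e-04 cm = 1.164 um

1.164


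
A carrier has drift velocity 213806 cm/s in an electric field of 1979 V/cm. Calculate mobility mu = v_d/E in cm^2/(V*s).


Step 1: mu = v_d / E
Step 2: mu = 213806 / 1979
Step 3: mu = 108.04 cm^2/(V*s)

108.04


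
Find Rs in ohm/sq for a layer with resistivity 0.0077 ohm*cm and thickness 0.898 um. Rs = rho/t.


Step 1: Convert thickness to cm: t = 0.898 um = 8.9800e-05 cm
Step 2: Rs = rho / t = 0.0077 / 8.9800e-05
Step 3: Rs = 85.7 ohm/sq

85.7


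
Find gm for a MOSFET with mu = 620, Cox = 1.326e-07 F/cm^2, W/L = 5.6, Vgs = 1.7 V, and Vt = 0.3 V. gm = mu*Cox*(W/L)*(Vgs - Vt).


Step 1: Vov = Vgs - Vt = 1.7 - 0.3 = 1.4 V
Step 2: gm = mu * Cox * (W/L) * Vov
Step 3: gm = 620 * 1.326e-07 * 5.6 * 1.4 = 6.45e-04 S

6.45e-04


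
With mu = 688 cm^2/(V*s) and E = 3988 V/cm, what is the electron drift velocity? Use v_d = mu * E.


Step 1: v_d = mu * E
Step 2: v_d = 688 * 3988 = 2743744
Step 3: v_d = 2.74e+06 cm/s

2.74e+06


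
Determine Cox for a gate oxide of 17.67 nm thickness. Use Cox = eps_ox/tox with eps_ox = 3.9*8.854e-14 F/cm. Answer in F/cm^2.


Step 1: eps_ox = 3.9 * 8.854e-14 = 3.45306e-13 F/cm
Step 2: tox in cm = 17.67 nm * 1e-7 = 1.7670e-06 cm
Step 3: Cox = 3.45306e-13 / 1.7670e-06 = 1.95e-07 F/cm^2

1.95e-07


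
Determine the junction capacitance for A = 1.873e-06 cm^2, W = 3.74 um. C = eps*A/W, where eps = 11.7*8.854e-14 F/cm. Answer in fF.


Step 1: eps_Si = 11.7 * 8.854e-14 = 1.035918e-12 F/cm
Step 2: W in cm = 3.74 * 1e-4 = 3.74e-04 cm
Step 3: C = 1.035918e-12 * 1.873e-06 / 3.74e-04 = 5.187900e-15 F
Step 4: C = 5.19 fF

5.19


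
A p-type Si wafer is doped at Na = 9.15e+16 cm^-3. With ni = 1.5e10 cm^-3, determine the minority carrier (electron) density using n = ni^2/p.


Step 1: Majority hole concentration p ≈ Na = 9.15e+16 cm^-3
Step 2: n = ni^2 / Na = (1.5e10)^2 / 9.15e+16
Step 3: n = 2.46e+03 cm^-3

2.46e+03


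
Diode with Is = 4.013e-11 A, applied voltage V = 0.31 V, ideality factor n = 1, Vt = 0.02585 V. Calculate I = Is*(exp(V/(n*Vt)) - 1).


Step 1: V/(n*Vt) = 0.31/(1*0.02585) = 11.9923
Step 2: exp(11.9923) = 1.6151e+05
Step 3: I = 4.013e-11 * (1.6151e+05 - 1) = 6.48e-06 A

6.48e-06


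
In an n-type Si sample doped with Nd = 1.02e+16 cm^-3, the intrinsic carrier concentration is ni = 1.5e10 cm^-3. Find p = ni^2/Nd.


Step 1: Since Nd >> ni, n ≈ Nd = 1.02e+16 cm^-3
Step 2: p = ni^2 / n = (1.5e10)^2 / 1.02e+16
Step 3: p = 2.25e20 / 1.02e+16 = 2.21e+04 cm^-3

2.21e+04


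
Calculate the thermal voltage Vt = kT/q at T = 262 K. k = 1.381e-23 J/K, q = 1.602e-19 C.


Step 1: kT = 1.381e-23 * 262 = 3.61822e-21 J
Step 2: Vt = kT/q = 3.61822e-21 / 1.602e-19
Step 3: Vt = 0.02259 V

0.02259


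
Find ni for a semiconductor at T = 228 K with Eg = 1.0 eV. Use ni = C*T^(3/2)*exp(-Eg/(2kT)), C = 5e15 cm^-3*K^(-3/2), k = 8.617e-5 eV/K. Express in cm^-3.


Step 1: Compute kT = 8.617e-5 * 228 = 0.01964676 eV
Step 2: Exponent = -Eg/(2kT) = -1.0/(2*0.01964676) = -25.44949
Step 3: T^(3/2) = 228^1.5 = 3442.72
Step 4: ni = 5e15 * 3442.72 * exp(-25.44949) = 1.53e+08 cm^-3

1.53e+08


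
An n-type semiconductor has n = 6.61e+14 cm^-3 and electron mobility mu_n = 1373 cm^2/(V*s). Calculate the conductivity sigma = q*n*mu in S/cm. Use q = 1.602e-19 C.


Step 1: sigma = q * n * mu
Step 2: sigma = 1.602e-19 * 6.61e+14 * 1373
Step 3: sigma = 1.454e-01 S/cm

1.454e-01


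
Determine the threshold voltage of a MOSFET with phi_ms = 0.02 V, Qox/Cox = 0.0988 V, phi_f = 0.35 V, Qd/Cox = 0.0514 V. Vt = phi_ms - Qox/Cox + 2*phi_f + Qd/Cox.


Step 1: Vt = phi_ms - Qox/Cox + 2*phi_f + Qd/Cox
Step 2: Vt = 0.02 - 0.0988 + 2*0.35 + 0.0514
Step 3: Vt = 0.02 - 0.0988 + 0.7 + 0.0514
Step 4: Vt = 0.6726 V

0.6726


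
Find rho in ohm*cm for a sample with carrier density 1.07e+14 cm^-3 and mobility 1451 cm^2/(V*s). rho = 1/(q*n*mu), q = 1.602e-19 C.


Step 1: sigma = q * n * mu = 1.602e-19 * 1.07e+14 * 1451 = 2.48722e-02 S/cm
Step 2: rho = 1 / sigma = 1 / 2.48722e-02 = 40.21 ohm*cm

40.21


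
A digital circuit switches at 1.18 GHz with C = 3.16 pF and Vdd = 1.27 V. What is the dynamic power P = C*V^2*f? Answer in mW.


Step 1: V^2 = 1.27^2 = 1.6129 V^2
Step 2: P = C*V^2*f = 3.16e-12 F * 1.6129 * 1.18e9 Hz
Step 3: P = 6.01418152e-03 W
Step 4: P = 6.014 mW

6.014


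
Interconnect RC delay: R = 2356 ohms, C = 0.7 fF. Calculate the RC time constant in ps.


Step 1: tau = R * C
Step 2: tau = 2356 * 0.7 fF = 2356 * 7.0e-16 F
Step 3: tau = 1.6492e-12 s = 1.6492 ps

1.6492


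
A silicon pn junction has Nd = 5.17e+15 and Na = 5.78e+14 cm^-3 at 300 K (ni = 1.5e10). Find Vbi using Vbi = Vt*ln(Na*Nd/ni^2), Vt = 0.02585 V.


Step 1: Compute Na*Nd/ni^2 = 5.78e+14 * 5.17e+15 / (1.5e10)^2 = 1.3281e+10
Step 2: ln(1.3281e+10) = 23.3096
Step 3: Vbi = 0.02585 * 23.3096 = 0.603 V

0.603


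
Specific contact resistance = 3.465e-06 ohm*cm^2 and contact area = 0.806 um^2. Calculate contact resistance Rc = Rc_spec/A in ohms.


Step 1: Convert area to cm^2: 0.806 um^2 = 8.0600e-09 cm^2
Step 2: Rc = Rc_spec / A = 3.465e-06 / 8.0600e-09
Step 3: Rc = 4.30e+02 ohms

4.30e+02


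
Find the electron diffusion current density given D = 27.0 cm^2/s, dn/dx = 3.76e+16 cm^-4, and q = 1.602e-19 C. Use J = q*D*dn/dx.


Step 1: J = q * D * (dn/dx)
Step 2: J = 1.602e-19 * 27.0 * 3.76e+16
Step 3: J = 1.63e-01 A/cm^2

1.63e-01


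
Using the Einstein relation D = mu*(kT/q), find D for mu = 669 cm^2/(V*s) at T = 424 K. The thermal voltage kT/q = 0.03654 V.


Step 1: D = mu * (kT/q)
Step 2: D = 669 * 0.03654
Step 3: D = 24.45 cm^2/s

24.45


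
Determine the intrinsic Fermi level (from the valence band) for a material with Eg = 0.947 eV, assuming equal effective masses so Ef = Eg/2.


Step 1: For an intrinsic semiconductor, the Fermi level sits at midgap.
Step 2: Ef = Eg / 2 = 0.947 / 2 = 0.4735 eV

0.4735


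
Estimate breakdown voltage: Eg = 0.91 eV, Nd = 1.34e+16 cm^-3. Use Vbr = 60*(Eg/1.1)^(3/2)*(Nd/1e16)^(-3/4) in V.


Step 1: Eg/1.1 = 0.91/1.1 = 0.827273
Step 2: (Eg/1.1)^1.5 = 0.827273^1.5 = 0.752442
Step 3: (Nd/1e16)^(-0.75) = (1.34)^(-0.75) = 0.802918
Step 4: Vbr = 60 * 0.752442 * 0.802918 = 36.2 V

36.2


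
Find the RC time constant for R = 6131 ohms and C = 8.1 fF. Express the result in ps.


Step 1: tau = R * C
Step 2: tau = 6131 * 8.1 fF = 6131 * 8.1e-15 F
Step 3: tau = 4.96611e-11 s = 49.6611 ps

49.6611


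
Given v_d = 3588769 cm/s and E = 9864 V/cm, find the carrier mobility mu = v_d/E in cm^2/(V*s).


Step 1: mu = v_d / E
Step 2: mu = 3588769 / 9864
Step 3: mu = 363.82 cm^2/(V*s)

363.82


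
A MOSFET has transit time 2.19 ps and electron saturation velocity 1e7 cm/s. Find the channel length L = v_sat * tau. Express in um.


Step 1: tau in seconds = 2.19 ps * 1e-12 = 2.1900e-12 s
Step 2: L = v_sat * tau = 1e7 * 2.1900e-12 = 2.1900e-05 cm
Step 3: L in um = 2.1900e-05 * 1e4 = 0.219 um

0.219


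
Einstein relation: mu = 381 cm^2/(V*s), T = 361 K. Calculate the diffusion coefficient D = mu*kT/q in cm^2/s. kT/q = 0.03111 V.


Step 1: D = mu * (kT/q)
Step 2: D = 381 * 0.03111
Step 3: D = 11.85 cm^2/s

11.85


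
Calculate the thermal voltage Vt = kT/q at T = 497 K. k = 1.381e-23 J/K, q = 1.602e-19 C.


Step 1: kT = 1.381e-23 * 497 = 6.86357e-21 J
Step 2: Vt = kT/q = 6.86357e-21 / 1.602e-19
Step 3: Vt = 0.04284 V

0.04284


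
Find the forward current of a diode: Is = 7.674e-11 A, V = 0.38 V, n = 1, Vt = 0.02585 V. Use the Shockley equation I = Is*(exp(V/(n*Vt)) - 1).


Step 1: V/(n*Vt) = 0.38/(1*0.02585) = 14.7002
Step 2: exp(14.7002) = 2.4222e+06
Step 3: I = 7.674e-11 * (2.4222e+06 - 1) = 1.86e-04 A

1.86e-04


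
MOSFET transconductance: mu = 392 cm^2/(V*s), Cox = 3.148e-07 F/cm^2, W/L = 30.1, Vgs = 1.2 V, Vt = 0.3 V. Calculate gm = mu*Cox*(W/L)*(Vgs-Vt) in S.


Step 1: Vov = Vgs - Vt = 1.2 - 0.3 = 0.9 V
Step 2: gm = mu * Cox * (W/L) * Vov
Step 3: gm = 392 * 3.148e-07 * 30.1 * 0.9 = 3.34e-03 S

3.34e-03


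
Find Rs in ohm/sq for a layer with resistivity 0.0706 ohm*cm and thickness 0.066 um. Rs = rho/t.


Step 1: Convert thickness to cm: t = 0.066 um = 6.6000e-06 cm
Step 2: Rs = rho / t = 0.0706 / 6.6000e-06
Step 3: Rs = 10697.0 ohm/sq

10697.0


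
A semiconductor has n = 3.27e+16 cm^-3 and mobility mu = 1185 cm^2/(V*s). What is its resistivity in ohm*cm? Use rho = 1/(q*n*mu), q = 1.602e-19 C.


Step 1: sigma = q * n * mu = 1.602e-19 * 3.27e+16 * 1185 = 6.20767e+00 S/cm
Step 2: rho = 1 / sigma = 1 / 6.20767e+00 = 0.1611 ohm*cm

0.1611


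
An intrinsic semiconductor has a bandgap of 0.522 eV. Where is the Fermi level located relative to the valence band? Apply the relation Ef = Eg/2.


Step 1: For an intrinsic semiconductor, the Fermi level sits at midgap.
Step 2: Ef = Eg / 2 = 0.522 / 2 = 0.261 eV

0.261


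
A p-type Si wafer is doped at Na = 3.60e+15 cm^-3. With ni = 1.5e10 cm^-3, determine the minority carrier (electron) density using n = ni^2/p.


Step 1: Majority hole concentration p ≈ Na = 3.60e+15 cm^-3
Step 2: n = ni^2 / Na = (1.5e10)^2 / 3.60e+15
Step 3: n = 6.25e+04 cm^-3

6.25e+04


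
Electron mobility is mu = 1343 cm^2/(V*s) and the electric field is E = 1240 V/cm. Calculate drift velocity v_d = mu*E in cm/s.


Step 1: v_d = mu * E
Step 2: v_d = 1343 * 1240 = 1665320
Step 3: v_d = 1.67e+06 cm/s

1.67e+06


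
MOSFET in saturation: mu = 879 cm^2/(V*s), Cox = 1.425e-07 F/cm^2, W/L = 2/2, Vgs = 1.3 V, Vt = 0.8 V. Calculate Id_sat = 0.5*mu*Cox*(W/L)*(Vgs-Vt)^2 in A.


Step 1: Overdrive voltage Vov = Vgs - Vt = 1.3 - 0.8 = 0.5 V
Step 2: W/L = 2/2 = 1
Step 3: Id = 0.5 * 879 * 1.425e-07 * 1 * 0.5^2
Step 4: Id = 1.57e-05 A

1.57e-05
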